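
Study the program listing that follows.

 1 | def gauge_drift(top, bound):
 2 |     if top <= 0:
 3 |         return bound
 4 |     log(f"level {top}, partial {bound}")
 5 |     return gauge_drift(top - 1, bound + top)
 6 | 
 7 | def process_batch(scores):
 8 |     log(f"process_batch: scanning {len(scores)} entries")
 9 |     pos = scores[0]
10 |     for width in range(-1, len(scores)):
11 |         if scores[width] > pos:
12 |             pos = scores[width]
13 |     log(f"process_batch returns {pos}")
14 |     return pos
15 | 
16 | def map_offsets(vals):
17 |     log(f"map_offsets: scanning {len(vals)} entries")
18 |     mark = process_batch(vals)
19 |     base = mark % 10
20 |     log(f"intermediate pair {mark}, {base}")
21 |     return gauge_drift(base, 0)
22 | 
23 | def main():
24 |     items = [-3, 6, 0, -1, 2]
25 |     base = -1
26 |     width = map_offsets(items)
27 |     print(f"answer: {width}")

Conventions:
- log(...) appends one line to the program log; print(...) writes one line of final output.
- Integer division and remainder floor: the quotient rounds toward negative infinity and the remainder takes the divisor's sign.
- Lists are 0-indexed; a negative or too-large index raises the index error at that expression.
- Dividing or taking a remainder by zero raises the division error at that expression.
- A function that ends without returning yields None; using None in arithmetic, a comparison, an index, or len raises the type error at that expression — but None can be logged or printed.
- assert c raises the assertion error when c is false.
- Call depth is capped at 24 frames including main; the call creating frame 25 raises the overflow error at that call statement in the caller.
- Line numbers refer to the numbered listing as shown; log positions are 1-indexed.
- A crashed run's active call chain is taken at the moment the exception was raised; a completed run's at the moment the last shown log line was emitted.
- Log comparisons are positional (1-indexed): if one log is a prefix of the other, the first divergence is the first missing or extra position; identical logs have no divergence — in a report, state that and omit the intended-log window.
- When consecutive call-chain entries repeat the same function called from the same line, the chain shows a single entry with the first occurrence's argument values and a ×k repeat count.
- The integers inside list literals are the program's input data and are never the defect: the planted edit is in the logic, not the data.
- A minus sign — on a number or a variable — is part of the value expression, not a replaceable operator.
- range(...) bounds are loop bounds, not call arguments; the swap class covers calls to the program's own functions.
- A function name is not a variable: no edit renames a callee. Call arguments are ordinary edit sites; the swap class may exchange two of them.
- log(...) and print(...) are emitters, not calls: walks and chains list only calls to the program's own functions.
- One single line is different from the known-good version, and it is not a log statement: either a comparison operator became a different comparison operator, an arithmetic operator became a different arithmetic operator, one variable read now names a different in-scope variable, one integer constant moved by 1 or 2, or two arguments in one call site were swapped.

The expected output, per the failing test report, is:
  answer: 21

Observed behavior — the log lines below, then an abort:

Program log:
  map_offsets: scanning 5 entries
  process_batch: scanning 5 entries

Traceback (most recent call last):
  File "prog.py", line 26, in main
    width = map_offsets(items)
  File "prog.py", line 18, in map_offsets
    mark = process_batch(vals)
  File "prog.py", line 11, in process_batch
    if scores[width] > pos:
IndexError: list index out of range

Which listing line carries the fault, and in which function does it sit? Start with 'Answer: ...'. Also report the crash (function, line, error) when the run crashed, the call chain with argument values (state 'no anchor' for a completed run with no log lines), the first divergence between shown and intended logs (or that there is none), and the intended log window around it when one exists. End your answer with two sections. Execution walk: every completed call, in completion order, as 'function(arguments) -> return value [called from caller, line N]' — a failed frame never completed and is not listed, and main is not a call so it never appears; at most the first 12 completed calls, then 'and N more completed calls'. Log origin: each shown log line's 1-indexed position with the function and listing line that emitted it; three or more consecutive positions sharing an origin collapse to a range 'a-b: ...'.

Answer: the defect is in process_batch at line 10.
Core observation: Only 2 log lines were emitted before the run died; the intended continuation was 'process_batch returns 6'.
Crash: process_batch, line 11, IndexError.
Call chain: main -> map_offsets([-3, 6, 0, -1, 2]) (called at line 26) -> process_batch([-3, 6, 0, -1, 2]) (called at line 18).
First divergence: position 3; the shown log stops at 2 lines while the working version next logs 'process_batch returns 6'.
Intended log window:
  1: map_offsets: scanning 5 entries
  2: process_batch: scanning 5 entries
  3: process_batch returns 6
  4: intermediate pair 6, 6
Execution walk:
  (no call completed)
Origin of each log line:
  1: from map_offsets, line 17
  2: from process_batch, line 8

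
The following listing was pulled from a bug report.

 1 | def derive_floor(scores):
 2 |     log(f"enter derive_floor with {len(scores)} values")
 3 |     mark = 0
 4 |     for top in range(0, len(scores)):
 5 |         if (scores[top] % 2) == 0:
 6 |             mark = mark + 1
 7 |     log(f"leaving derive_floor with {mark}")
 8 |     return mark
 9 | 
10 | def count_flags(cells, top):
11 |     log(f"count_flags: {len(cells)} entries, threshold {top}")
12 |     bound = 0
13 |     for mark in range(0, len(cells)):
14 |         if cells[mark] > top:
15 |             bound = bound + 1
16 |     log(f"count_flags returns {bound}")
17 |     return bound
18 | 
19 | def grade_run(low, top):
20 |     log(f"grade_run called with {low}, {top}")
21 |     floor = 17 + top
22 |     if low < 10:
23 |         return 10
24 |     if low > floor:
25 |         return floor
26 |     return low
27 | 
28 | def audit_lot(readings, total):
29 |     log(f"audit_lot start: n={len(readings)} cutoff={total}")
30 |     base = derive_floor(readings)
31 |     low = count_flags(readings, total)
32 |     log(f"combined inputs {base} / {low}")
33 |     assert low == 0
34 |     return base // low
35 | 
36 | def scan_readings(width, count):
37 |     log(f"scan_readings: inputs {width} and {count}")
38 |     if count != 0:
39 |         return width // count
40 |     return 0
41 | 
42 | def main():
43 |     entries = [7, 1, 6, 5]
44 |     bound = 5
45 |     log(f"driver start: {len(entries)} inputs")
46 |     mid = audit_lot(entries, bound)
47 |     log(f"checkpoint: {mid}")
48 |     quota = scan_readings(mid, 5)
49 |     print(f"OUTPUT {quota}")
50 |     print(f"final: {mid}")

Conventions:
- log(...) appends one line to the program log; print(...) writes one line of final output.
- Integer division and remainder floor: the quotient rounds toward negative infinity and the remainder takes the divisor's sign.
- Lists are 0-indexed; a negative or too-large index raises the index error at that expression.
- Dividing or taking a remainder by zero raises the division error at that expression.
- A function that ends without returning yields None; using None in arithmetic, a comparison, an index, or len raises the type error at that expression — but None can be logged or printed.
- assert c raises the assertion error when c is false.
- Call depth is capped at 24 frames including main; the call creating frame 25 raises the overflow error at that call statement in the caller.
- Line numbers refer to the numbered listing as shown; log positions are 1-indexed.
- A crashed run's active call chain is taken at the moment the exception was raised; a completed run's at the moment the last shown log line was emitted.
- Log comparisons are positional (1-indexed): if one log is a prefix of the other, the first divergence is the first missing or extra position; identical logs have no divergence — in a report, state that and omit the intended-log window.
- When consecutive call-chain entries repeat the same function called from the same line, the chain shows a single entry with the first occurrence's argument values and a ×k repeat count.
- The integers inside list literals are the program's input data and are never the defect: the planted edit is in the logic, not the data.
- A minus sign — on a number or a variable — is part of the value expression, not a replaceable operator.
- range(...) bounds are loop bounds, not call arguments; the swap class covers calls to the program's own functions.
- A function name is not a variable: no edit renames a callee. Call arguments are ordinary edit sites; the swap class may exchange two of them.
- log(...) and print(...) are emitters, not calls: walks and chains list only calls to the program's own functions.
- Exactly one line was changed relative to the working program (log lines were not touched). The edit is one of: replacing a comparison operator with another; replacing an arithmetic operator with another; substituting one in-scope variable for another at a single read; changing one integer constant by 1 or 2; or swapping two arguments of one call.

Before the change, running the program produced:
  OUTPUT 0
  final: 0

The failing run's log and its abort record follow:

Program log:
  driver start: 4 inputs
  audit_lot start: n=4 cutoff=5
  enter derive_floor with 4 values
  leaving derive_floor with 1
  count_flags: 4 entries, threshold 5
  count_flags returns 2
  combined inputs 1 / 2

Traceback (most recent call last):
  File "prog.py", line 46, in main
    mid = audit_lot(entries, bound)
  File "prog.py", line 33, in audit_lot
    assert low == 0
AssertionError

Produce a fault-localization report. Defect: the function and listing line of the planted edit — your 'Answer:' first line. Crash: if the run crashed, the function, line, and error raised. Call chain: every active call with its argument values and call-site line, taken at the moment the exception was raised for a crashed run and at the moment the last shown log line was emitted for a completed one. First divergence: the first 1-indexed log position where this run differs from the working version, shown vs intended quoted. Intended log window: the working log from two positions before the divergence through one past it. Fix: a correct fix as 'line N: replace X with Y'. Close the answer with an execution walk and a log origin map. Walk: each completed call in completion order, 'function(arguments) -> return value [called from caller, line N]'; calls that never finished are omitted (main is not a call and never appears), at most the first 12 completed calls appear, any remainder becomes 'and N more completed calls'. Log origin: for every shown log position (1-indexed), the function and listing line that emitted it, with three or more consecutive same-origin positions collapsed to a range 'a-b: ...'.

Answer: the defect is in audit_lot at line 33.
The tell: After 7 matching log lines the faulty run goes silent, while the working version continues with 'checkpoint: 0'.
Crash: audit_lot, line 33, AssertionError.
Call chain: main -> audit_lot([7, 1, 6, 5], 5) (called at line 46).
First divergence: position 8 — after 7 matching lines the faulty run goes silent; intended next line 'checkpoint: 0'.
Intended log window:
  6: count_flags returns 2
  7: combined inputs 1 / 2
  8: checkpoint: 0
  9: scan_readings: inputs 0 and 5
Execution walk:
  derive_floor([7, 1, 6, 5]) -> 1  [called from audit_lot, line 30]
  count_flags([7, 1, 6, 5], 5) -> 2  [called from audit_lot, line 31]
Log origins:
  1: emitted by main (line 45)
  2: emitted by audit_lot (line 29)
  3: emitted by derive_floor (line 2)
  4: emitted by derive_floor (line 7)
  5: emitted by count_flags (line 11)
  6: emitted by count_flags (line 16)
  7: emitted by audit_lot (line 32)
A correct fix: line 33: replace `==` with `>`.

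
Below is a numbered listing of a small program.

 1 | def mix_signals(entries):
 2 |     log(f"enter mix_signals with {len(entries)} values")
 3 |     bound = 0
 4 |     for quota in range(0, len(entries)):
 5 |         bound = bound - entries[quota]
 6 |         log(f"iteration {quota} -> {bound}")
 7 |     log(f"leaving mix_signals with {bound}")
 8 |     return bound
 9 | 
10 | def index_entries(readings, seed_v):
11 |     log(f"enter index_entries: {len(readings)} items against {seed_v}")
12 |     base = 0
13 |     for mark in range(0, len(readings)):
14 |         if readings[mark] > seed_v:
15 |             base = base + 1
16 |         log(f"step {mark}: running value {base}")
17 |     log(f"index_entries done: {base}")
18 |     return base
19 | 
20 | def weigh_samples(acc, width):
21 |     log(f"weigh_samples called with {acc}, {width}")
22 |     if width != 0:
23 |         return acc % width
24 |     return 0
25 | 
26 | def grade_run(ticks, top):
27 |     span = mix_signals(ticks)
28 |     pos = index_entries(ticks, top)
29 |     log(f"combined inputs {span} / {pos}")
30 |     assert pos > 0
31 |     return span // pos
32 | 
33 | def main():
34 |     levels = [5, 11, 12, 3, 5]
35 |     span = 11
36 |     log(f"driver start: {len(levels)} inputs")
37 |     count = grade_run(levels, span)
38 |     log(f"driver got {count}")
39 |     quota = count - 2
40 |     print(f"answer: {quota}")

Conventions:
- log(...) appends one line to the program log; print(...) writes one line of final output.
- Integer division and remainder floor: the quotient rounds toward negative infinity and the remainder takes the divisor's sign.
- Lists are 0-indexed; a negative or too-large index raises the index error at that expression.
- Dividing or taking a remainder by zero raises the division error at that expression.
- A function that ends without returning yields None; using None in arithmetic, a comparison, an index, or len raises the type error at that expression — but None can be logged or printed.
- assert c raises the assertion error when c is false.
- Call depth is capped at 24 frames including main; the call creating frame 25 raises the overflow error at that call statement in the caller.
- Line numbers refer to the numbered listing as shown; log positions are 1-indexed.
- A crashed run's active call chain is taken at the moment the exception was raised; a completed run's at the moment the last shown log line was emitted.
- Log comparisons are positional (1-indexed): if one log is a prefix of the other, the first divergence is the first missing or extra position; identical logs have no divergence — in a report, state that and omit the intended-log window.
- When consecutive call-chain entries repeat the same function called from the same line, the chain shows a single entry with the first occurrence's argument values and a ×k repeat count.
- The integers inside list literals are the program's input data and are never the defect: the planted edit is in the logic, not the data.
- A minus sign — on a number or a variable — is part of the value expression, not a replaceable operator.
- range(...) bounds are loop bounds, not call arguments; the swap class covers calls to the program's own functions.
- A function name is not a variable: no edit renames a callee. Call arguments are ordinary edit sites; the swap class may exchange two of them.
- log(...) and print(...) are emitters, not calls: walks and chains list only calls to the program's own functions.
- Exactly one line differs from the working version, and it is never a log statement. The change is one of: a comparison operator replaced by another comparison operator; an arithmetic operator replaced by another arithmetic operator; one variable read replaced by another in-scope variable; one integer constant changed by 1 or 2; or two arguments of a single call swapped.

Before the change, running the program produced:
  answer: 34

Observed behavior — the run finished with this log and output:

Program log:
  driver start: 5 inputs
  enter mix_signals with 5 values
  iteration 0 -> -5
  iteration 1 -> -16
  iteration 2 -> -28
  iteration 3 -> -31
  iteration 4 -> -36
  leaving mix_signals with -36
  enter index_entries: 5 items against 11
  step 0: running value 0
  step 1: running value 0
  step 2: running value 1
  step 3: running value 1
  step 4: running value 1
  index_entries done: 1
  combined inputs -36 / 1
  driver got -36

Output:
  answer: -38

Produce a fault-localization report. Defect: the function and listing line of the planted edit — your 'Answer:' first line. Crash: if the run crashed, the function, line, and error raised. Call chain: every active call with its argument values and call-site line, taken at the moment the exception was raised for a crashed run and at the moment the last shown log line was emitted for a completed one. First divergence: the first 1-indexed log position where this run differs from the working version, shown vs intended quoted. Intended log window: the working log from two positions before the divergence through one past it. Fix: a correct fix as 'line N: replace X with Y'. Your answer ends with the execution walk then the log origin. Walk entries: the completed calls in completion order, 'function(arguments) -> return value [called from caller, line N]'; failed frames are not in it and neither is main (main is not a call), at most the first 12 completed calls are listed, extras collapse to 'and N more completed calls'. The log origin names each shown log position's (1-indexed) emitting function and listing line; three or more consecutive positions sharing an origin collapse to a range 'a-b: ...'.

Answer: the defect is in mix_signals at line 5.
The tell: Position 3 is the first bad log line: 'iteration 0 -> -5' should read 'iteration 0 -> 5'.
Call chain: main.
First divergence: position 3 — shown 'iteration 0 -> -5', intended 'iteration 0 -> 5'.
Intended log window:
  1: driver start: 5 inputs
  2: enter mix_signals with 5 values
  3: iteration 0 -> 5
  4: iteration 1 -> 16
Execution walk:
  mix_signals([5, 11, 12, 3, 5]) -> -36  [called from grade_run, line 27]
  index_entries([5, 11, 12, 3, 5], 11) -> 1  [called from grade_run, line 28]
  grade_run([5, 11, 12, 3, 5], 11) -> -36  [called from main, line 37]
Log origin:
  1 — main, line 36
  2 — mix_signals, line 2
  3-7 — mix_signals, line 6
  8 — mix_signals, line 7
  9 — index_entries, line 11
  10-14 — index_entries, line 16
  15 — index_entries, line 17
  16 — grade_run, line 29
  17 — main, line 38
A correct fix: line 5: replace `-` with `+`.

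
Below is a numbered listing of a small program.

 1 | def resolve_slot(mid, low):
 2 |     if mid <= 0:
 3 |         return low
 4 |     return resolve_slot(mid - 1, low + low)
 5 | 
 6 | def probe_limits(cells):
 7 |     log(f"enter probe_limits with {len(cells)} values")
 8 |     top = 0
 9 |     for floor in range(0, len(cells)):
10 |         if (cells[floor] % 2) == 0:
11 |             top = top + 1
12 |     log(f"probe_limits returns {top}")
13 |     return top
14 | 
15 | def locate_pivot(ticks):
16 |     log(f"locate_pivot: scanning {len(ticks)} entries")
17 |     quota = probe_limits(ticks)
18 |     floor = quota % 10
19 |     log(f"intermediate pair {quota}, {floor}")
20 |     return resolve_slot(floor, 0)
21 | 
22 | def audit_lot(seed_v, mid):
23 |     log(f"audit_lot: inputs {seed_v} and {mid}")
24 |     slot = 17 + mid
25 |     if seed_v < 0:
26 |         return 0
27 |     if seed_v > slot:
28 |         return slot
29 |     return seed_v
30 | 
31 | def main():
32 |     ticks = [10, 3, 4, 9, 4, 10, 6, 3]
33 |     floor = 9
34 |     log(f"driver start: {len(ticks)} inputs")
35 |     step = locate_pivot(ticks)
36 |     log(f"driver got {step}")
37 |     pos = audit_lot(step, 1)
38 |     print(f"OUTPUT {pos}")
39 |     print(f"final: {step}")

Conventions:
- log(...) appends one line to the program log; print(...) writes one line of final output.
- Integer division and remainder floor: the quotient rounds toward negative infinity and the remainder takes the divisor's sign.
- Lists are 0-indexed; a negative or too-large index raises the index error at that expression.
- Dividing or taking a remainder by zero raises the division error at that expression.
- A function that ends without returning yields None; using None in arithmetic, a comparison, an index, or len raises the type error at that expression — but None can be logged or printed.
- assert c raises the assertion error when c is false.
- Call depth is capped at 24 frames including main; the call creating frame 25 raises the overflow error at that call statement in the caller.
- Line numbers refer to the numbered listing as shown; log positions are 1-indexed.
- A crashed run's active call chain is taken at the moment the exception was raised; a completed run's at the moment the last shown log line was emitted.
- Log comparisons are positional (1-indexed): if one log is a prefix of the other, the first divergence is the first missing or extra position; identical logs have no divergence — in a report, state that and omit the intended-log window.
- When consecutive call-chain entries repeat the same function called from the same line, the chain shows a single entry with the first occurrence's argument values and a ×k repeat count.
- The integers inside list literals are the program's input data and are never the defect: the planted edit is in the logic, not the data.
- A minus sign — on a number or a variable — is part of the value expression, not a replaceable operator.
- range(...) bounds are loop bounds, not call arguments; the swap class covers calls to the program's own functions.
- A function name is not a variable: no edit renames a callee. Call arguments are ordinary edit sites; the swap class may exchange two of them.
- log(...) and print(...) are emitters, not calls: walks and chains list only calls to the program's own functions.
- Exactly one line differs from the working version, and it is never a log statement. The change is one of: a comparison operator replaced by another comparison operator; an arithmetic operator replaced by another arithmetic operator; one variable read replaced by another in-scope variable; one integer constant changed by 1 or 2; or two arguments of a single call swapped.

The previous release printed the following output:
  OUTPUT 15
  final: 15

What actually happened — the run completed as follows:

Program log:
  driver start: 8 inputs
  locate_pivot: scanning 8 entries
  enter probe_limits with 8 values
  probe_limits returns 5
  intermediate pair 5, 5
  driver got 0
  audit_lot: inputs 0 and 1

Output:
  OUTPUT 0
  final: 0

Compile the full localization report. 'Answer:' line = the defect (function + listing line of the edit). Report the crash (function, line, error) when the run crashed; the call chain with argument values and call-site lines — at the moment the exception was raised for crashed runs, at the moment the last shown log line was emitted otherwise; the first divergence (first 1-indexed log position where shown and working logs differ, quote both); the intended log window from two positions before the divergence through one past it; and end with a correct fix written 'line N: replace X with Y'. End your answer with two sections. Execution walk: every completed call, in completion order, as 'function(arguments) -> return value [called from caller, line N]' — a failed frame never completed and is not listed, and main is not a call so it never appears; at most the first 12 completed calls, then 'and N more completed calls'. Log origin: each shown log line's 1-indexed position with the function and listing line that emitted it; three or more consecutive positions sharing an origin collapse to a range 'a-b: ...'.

Answer: the defect is in resolve_slot at line 4.
Core observation: Everything matches until log position 6, which reads 'driver got 0' in place of 'driver got 15'.
Call chain: main -> audit_lot(0, 1) (called at line 37).
First divergence: position 6 — shown 'driver got 0', intended 'driver got 15'.
Intended log window:
  4: probe_limits returns 5
  5: intermediate pair 5, 5
  6: driver got 15
  7: audit_lot: inputs 15 and 1
Execution walk:
  probe_limits([10, 3, 4, 9, 4, 10, 6, 3]) -> 5  [called from locate_pivot, line 17]
  resolve_slot(0, 0) -> 0  [called from resolve_slot, line 4]
  resolve_slot(1, 0) -> 0  [called from resolve_slot, line 4]
  resolve_slot(2, 0) -> 0  [called from resolve_slot, line 4]
  resolve_slot(3, 0) -> 0  [called from resolve_slot, line 4]
  resolve_slot(4, 0) -> 0  [called from resolve_slot, line 4]
  resolve_slot(5, 0) -> 0  [called from locate_pivot, line 20]
  locate_pivot([10, 3, 4, 9, 4, 10, 6, 3]) -> 0  [called from main, line 35]
  audit_lot(0, 1) -> 0  [called from main, line 37]
Log origins:
  1 — main, line 34
  2 — locate_pivot, line 16
  3 — probe_limits, line 7
  4 — probe_limits, line 12
  5 — locate_pivot, line 19
  6 — main, line 36
  7 — audit_lot, line 23
A correct fix: line 4: replace `low + low` with `low + mid`.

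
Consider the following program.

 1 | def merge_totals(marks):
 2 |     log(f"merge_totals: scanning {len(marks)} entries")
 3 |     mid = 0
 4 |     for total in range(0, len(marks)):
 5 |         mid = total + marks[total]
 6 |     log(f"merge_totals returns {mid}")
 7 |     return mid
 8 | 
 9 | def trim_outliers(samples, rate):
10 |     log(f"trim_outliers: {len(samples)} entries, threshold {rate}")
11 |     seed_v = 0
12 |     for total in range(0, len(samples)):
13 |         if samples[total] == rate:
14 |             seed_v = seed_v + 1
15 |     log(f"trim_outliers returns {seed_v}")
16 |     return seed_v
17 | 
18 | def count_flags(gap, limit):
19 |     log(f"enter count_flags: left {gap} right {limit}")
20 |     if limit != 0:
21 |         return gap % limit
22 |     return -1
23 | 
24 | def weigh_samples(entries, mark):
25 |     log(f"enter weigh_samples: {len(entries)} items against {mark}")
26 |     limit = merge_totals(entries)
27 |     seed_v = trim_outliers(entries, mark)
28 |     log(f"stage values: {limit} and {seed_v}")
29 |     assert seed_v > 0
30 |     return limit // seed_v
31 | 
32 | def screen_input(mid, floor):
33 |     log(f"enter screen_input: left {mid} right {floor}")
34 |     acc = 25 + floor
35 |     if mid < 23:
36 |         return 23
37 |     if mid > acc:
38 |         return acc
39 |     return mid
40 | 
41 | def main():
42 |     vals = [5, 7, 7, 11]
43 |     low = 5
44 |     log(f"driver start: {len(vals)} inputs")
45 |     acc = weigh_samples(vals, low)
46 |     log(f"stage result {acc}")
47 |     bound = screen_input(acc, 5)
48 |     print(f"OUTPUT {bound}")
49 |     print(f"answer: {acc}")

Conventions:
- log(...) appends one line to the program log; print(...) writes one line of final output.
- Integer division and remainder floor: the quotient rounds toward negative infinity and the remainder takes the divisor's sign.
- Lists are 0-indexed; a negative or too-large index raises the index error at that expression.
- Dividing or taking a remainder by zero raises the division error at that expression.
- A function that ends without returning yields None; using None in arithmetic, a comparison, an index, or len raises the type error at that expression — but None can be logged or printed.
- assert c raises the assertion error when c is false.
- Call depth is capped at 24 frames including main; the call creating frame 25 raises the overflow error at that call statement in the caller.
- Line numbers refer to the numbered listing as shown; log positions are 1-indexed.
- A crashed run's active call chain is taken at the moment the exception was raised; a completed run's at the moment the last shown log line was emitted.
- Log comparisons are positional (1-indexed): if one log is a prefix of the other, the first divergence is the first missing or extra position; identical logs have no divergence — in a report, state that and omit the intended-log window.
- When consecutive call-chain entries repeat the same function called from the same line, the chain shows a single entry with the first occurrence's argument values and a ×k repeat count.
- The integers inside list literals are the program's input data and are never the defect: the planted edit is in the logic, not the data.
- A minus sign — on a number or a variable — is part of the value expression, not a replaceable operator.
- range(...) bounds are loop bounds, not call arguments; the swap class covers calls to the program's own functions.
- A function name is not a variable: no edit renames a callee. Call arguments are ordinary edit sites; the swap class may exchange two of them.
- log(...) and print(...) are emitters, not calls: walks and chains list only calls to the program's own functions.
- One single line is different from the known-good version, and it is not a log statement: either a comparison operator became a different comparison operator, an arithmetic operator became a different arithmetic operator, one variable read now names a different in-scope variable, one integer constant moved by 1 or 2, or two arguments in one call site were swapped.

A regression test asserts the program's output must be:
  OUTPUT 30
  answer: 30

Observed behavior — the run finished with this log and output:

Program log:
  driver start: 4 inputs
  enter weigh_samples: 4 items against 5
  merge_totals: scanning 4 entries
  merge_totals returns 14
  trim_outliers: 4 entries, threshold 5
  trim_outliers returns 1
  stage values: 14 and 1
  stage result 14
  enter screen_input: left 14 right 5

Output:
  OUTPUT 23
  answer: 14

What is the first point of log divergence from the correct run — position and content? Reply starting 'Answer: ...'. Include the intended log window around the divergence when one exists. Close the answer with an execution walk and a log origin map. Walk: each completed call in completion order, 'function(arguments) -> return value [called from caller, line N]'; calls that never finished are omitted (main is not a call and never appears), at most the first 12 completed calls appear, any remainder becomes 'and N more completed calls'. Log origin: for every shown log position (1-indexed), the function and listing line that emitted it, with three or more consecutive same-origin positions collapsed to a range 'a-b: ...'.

Answer: position 4 — the shown line 'merge_totals returns 14' should read 'merge_totals returns 30'.
Intended log window:
  2: enter weigh_samples: 4 items against 5
  3: merge_totals: scanning 4 entries
  4: merge_totals returns 30
  5: trim_outliers: 4 entries, threshold 5
Execution walk:
  merge_totals([5, 7, 7, 11]) -> 14  [called from weigh_samples, line 26]
  trim_outliers([5, 7, 7, 11], 5) -> 1  [called from weigh_samples, line 27]
  weigh_samples([5, 7, 7, 11], 5) -> 14  [called from main, line 45]
  screen_input(14, 5) -> 23  [called from main, line 47]
Origin of each log line:
  1: logged in main at line 44
  2: logged in weigh_samples at line 25
  3: logged in merge_totals at line 2
  4: logged in merge_totals at line 6
  5: logged in trim_outliers at line 10
  6: logged in trim_outliers at line 15
  7: logged in weigh_samples at line 28
  8: logged in main at line 46
  9: logged in screen_input at line 33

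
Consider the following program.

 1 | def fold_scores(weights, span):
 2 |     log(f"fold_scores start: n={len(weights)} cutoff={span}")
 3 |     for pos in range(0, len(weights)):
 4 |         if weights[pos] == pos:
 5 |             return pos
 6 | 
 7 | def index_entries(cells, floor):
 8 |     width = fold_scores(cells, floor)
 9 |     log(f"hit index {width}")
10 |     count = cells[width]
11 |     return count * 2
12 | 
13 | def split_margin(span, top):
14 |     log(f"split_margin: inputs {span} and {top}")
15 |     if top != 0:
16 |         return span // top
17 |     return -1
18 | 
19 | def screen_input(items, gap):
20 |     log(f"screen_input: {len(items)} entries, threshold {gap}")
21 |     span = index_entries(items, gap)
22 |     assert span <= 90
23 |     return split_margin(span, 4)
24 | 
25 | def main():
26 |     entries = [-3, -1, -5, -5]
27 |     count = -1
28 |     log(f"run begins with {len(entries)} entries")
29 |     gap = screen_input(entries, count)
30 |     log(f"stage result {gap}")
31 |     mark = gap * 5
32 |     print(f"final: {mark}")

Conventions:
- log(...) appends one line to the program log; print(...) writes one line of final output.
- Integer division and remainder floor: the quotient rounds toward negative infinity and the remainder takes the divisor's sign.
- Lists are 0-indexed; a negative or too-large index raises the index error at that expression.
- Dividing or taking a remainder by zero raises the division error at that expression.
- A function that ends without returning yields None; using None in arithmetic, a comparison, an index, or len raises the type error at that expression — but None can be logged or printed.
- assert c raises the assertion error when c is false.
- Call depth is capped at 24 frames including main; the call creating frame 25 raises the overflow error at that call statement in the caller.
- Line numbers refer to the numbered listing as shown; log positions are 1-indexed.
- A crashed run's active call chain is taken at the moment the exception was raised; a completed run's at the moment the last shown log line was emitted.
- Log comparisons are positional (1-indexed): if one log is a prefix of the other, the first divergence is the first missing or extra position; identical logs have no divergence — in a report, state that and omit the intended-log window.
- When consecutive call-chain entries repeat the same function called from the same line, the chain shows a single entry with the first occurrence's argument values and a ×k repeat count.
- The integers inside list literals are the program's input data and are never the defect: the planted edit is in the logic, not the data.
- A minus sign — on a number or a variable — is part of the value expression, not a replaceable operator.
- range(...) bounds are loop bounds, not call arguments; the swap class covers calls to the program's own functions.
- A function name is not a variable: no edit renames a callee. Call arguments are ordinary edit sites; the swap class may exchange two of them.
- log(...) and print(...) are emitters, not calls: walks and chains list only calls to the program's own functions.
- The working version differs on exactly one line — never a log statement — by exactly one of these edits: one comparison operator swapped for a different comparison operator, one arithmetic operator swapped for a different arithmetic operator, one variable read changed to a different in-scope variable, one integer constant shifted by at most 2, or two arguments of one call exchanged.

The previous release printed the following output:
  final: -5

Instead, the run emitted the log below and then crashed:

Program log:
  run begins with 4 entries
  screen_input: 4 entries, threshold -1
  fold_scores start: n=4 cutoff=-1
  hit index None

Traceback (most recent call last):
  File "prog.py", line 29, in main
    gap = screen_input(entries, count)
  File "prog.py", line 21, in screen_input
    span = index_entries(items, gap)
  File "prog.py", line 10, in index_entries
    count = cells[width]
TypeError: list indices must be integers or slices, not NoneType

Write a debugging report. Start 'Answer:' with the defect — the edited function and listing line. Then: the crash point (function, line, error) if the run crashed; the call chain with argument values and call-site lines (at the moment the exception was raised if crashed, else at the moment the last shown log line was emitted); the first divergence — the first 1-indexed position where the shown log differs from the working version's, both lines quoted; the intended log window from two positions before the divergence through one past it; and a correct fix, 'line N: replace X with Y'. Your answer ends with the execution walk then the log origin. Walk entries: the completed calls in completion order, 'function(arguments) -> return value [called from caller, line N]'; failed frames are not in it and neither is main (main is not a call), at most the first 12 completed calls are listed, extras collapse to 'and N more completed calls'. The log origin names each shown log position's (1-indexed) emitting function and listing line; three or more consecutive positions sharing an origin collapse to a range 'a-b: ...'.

Answer: the defect is in fold_scores at line 4.
Key fact: Position 4 is the first bad log line: 'hit index None' should read 'hit index 1'.
Crash: index_entries, line 10, TypeError.
Call chain: main -> screen_input([-3, -1, -5, -5], -1) (called at line 29) -> index_entries([-3, -1, -5, -5], -1) (called at line 21).
First divergence: position 4 — the shown line 'hit index None' should read 'hit index 1'.
Intended log window:
  2: screen_input: 4 entries, threshold -1
  3: fold_scores start: n=4 cutoff=-1
  4: hit index 1
  5: split_margin: inputs -2 and 4
Execution walk:
  fold_scores([-3, -1, -5, -5], -1) -> None  [called from index_entries, line 8]
Log origins:
  1: logged in main at line 28
  2: logged in screen_input at line 20
  3: logged in fold_scores at line 2
  4: logged in index_entries at line 9
A correct fix: line 4: replace `weights[pos] == pos` with `weights[pos] == span`.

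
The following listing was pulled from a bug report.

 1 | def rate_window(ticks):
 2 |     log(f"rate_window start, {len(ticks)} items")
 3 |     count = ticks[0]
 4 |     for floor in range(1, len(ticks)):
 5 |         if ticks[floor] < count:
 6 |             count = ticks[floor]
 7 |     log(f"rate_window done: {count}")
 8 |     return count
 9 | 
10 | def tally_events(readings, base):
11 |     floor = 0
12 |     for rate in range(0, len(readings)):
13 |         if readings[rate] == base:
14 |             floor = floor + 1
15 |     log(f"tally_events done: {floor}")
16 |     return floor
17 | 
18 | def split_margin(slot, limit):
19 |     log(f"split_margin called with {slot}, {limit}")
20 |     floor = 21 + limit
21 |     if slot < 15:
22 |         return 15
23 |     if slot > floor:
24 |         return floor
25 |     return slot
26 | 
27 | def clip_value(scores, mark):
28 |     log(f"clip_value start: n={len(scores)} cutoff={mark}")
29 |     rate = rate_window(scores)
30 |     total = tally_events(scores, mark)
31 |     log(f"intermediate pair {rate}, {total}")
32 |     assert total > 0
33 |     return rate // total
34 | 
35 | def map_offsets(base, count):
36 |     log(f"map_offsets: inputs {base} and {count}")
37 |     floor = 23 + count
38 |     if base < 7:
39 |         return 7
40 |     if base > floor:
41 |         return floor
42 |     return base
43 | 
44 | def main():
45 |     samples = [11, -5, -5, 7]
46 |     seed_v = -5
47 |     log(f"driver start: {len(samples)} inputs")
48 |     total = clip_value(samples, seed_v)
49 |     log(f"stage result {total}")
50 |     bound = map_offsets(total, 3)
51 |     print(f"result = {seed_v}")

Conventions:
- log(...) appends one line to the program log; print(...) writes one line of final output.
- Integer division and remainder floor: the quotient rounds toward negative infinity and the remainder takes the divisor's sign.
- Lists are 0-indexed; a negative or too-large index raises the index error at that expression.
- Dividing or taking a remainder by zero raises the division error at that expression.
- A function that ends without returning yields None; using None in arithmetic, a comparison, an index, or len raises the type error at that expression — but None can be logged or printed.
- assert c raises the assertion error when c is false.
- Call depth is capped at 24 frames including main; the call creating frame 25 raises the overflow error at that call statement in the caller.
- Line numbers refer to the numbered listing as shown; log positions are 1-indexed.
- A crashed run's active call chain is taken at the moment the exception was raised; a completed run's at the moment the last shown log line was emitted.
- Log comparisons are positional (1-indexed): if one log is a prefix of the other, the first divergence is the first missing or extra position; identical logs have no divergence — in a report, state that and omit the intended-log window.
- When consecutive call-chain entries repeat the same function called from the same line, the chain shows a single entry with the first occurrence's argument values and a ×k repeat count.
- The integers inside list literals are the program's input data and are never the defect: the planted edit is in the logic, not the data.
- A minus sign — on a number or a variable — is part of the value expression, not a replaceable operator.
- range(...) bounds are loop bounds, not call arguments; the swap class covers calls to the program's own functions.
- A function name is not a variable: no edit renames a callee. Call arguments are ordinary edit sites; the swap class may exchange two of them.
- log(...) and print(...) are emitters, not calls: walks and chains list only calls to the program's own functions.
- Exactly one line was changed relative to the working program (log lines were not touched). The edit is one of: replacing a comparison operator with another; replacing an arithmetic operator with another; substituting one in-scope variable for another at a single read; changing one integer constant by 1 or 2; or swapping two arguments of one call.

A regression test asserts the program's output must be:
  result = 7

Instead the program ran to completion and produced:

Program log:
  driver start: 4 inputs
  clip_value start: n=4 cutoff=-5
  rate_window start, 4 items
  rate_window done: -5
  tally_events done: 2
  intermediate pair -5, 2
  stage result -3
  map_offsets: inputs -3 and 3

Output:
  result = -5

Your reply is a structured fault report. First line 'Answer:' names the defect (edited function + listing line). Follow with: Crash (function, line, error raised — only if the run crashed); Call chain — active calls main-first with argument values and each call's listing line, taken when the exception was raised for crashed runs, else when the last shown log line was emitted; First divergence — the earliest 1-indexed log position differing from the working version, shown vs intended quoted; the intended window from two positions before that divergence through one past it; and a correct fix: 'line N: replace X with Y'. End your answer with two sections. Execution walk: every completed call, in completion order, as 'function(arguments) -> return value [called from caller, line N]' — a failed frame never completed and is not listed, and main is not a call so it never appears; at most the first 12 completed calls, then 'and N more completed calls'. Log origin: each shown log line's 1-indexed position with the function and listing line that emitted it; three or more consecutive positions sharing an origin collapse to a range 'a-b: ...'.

Answer: the defect is in main at line 51.
Core observation: The two runs log identically and part ways only at the printed values.
Call chain: main -> map_offsets(-3, 3) (called at line 50).
First divergence: none (the log streams are identical).
Execution walk:
  rate_window([11, -5, -5, 7]) -> -5  [called from clip_value, line 29]
  tally_events([11, -5, -5, 7], -5) -> 2  [called from clip_value, line 30]
  clip_value([11, -5, -5, 7], -5) -> -3  [called from main, line 48]
  map_offsets(-3, 3) -> 7  [called from main, line 50]
Log origins:
  1: emitted by main (line 47)
  2: emitted by clip_value (line 28)
  3: emitted by rate_window (line 2)
  4: emitted by rate_window (line 7)
  5: emitted by tally_events (line 15)
  6: emitted by clip_value (line 31)
  7: emitted by main (line 49)
  8: emitted by map_offsets (line 36)
A correct fix: line 51: replace `seed_v` with `bound`.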